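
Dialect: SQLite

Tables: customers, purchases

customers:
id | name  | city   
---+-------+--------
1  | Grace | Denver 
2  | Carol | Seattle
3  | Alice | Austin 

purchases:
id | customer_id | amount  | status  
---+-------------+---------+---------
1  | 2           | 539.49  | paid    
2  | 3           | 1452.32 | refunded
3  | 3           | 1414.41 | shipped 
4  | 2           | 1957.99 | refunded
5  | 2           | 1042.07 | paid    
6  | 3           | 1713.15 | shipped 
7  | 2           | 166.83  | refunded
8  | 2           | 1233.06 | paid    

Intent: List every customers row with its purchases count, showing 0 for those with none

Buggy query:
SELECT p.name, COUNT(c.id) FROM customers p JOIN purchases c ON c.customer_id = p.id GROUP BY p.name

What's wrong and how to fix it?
Bug: An inner join excludes parents with zero children

Fix: Use LEFT JOIN so parents without children still appear (COUNT(c.id) gives 0)

Corrected query:
SELECT p.name, COUNT(c.id) FROM customers p LEFT JOIN purchases c ON c.customer_id = p.id GROUP BY p.name

Result:
name  | COUNT(c.id)
------+------------
Alice | 3          
Carol | 5          
Grace | 0          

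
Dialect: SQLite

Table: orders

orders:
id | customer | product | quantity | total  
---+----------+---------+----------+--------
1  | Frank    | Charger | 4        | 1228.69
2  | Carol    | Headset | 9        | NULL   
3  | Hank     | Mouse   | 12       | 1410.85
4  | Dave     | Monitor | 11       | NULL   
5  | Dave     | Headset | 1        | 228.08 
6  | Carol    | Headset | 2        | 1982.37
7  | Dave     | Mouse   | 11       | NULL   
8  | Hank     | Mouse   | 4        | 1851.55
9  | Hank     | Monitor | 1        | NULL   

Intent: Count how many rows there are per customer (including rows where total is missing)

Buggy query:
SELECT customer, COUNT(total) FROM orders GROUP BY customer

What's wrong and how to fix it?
Bug: COUNT(total) skips NULLs, so groups with missing total are undercounted

Fix: Use COUNT(*) to count all rows regardless of NULL

Corrected query:
SELECT customer, COUNT(*) FROM orders GROUP BY customer

Result:
customer | COUNT(*)
---------+---------
Carol    | 2       
Dave     | 3       
Frank    | 1       
Hank     | 3       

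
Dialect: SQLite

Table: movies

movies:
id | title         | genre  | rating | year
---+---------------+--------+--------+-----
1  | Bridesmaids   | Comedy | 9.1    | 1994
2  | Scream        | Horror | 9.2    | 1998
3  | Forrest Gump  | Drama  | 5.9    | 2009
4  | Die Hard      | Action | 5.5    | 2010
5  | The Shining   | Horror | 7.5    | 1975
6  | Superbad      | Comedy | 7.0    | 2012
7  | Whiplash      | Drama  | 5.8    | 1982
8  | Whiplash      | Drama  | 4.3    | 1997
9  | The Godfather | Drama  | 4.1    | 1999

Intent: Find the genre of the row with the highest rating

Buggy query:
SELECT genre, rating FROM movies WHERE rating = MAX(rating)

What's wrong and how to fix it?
Bug: MAX(rating) is an aggregate and cannot be used directly in WHERE

Fix: Wrap MAX in a scalar subquery so WHERE compares against a single value

Corrected query:
SELECT genre, rating FROM movies WHERE rating = (SELECT MAX(rating) FROM movies)

Result:
genre  | rating
-------+-------
Horror | 9.2   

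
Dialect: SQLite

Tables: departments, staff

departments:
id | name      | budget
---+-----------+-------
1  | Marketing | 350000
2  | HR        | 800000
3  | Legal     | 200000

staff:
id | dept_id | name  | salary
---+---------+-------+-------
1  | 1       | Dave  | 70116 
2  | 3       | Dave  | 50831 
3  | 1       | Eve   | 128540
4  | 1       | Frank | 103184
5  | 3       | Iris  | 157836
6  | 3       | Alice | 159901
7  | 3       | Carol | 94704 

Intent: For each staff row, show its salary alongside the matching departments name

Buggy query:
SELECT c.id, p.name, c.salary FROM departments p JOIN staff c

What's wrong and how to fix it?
Bug: JOIN with no ON clause produces a cartesian product; every staff row pairs with every departments row

Fix: Add ON c.dept_id = p.id to the JOIN

Corrected query:
SELECT c.id, p.name, c.salary FROM departments p JOIN staff c ON c.dept_id = p.id

Result:
id | name      | salary
---+-----------+-------
1  | Marketing | 70116 
2  | Legal     | 50831 
3  | Marketing | 128540
4  | Marketing | 103184
5  | Legal     | 157836
6  | Legal     | 159901
7  | Legal     | 94704 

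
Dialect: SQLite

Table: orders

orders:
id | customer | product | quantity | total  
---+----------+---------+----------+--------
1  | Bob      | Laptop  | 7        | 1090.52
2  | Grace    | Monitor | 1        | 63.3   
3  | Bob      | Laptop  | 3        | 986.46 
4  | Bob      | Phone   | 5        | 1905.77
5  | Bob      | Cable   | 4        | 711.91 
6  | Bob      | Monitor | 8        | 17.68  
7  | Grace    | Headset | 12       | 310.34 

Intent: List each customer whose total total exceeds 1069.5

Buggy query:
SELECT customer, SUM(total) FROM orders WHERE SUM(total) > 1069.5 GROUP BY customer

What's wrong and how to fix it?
Bug: WHERE runs before GROUP BY, so aggregates aren't available there

Fix: Use HAVING (which filters groups after aggregation) instead of WHERE

Corrected query:
SELECT customer, SUM(total) FROM orders GROUP BY customer HAVING SUM(total) > 1069.5

Result:
customer | SUM(total)
---------+-----------
Bob      | 4712.34   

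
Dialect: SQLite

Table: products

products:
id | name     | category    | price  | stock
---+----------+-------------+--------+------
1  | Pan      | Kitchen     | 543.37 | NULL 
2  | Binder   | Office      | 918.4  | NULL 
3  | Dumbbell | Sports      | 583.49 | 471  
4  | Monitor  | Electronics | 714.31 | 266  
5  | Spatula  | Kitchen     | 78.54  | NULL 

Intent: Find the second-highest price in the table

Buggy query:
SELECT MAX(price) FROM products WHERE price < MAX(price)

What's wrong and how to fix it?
Bug: The inner MAX is an aggregate inside WHERE, which is not allowed

Fix: Put the inner MAX in a scalar subquery

Corrected query:
SELECT MAX(price) FROM products WHERE price < (SELECT MAX(price) FROM products)

Result:
MAX(price)
----------
714.31    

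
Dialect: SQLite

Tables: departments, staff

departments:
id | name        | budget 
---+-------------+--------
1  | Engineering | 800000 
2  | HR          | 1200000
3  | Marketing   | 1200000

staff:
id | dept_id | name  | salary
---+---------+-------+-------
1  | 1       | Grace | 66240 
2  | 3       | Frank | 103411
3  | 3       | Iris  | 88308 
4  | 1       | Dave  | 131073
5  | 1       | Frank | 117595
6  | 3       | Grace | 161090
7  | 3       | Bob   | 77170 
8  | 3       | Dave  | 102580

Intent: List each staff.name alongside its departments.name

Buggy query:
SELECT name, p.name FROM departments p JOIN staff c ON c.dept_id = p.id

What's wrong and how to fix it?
Bug: Both tables have a 'name' column; the unqualified reference is ambiguous

Fix: Qualify the column with its table alias (c.name)

Corrected query:
SELECT c.name, p.name FROM departments p JOIN staff c ON c.dept_id = p.id

Result:
name  | name       
------+------------
Grace | Engineering
Frank | Marketing  
Iris  | Marketing  
Dave  | Engineering
Frank | Engineering
Grace | Marketing  
Bob   | Marketing  
Dave  | Marketing  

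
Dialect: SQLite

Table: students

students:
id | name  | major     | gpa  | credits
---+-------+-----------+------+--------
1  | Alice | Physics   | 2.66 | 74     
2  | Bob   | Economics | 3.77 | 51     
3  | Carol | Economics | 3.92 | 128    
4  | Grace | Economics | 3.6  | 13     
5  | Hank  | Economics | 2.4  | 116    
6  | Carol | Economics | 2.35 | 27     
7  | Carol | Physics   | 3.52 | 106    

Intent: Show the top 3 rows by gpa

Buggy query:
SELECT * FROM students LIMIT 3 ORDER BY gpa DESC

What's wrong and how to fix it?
Bug: LIMIT must come after ORDER BY

Fix: Swap the clauses: ORDER BY first, then LIMIT

Corrected query:
SELECT * FROM students ORDER BY gpa DESC LIMIT 3

Result:
id | name  | major     | gpa  | credits
---+-------+-----------+------+--------
3  | Carol | Economics | 3.92 | 128    
2  | Bob   | Economics | 3.77 | 51     
4  | Grace | Economics | 3.6  | 13     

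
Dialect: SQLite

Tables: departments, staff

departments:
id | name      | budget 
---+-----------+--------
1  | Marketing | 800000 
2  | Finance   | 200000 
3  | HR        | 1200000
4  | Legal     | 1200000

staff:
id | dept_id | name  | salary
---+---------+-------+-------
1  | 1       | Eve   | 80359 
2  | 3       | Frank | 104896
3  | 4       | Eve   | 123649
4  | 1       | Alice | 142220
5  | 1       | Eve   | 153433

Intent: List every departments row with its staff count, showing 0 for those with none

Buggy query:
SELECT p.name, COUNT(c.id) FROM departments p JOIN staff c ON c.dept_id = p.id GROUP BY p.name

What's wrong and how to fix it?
Bug: An inner join excludes parents with zero children

Fix: Switch to LEFT JOIN to retain unmatched parent rows

Corrected query:
SELECT p.name, COUNT(c.id) FROM departments p LEFT JOIN staff c ON c.dept_id = p.id GROUP BY p.name

Result:
name      | COUNT(c.id)
----------+------------
Finance   | 0          
HR        | 1          
Legal     | 1          
Marketing | 3          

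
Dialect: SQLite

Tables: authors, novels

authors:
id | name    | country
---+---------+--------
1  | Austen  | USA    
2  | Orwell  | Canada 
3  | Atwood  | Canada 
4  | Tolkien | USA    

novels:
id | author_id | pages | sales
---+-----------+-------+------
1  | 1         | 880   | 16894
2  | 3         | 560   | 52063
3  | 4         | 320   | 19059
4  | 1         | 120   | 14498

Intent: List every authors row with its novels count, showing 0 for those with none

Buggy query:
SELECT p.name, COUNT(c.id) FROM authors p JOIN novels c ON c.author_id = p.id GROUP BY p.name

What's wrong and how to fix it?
Bug: INNER JOIN drops authors rows that have no matching novels rows

Fix: Use LEFT JOIN so parents without children still appear (COUNT(c.id) gives 0)

Corrected query:
SELECT p.name, COUNT(c.id) FROM authors p LEFT JOIN novels c ON c.author_id = p.id GROUP BY p.name

Result:
name    | COUNT(c.id)
--------+------------
Atwood  | 1          
Austen  | 2          
Orwell  | 0          
Tolkien | 1          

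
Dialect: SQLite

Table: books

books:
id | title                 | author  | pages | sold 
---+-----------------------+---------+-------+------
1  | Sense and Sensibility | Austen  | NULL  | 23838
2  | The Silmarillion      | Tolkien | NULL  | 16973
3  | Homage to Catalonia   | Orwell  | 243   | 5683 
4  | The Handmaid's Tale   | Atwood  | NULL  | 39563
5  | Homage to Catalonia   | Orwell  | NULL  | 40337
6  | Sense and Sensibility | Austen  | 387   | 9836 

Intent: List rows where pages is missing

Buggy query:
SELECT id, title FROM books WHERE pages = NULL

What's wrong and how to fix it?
Bug: '= NULL' is always unknown in SQL three-valued logic, so no rows match

Fix: Use IS NULL to test for NULL

Corrected query:
SELECT id, title FROM books WHERE pages IS NULL

Result:
id | title                
---+----------------------
1  | Sense and Sensibility
2  | The Silmarillion     
4  | The Handmaid's Tale  
5  | Homage to Catalonia  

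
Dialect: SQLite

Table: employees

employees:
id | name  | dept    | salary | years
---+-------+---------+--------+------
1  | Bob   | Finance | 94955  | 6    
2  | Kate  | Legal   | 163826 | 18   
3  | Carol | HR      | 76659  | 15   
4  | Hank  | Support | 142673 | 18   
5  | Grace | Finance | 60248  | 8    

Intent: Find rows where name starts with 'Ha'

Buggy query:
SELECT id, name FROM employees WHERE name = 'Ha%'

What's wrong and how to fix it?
Bug: '=' compares the literal string including the % character; pattern matching needs LIKE

Fix: Use LIKE for wildcard pattern matching

Corrected query:
SELECT id, name FROM employees WHERE name LIKE 'Ha%'

Result:
id | name
---+-----
4  | Hank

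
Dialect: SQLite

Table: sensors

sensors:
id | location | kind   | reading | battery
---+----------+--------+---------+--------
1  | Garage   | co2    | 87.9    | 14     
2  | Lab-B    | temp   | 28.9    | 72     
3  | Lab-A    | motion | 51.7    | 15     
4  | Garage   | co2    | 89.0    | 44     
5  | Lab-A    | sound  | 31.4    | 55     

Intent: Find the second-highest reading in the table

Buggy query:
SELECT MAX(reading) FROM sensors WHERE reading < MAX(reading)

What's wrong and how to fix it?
Bug: The inner MAX is an aggregate inside WHERE, which is not allowed

Fix: Put the inner MAX in a scalar subquery

Corrected query:
SELECT MAX(reading) FROM sensors WHERE reading < (SELECT MAX(reading) FROM sensors)

Result:
MAX(reading)
------------
87.9        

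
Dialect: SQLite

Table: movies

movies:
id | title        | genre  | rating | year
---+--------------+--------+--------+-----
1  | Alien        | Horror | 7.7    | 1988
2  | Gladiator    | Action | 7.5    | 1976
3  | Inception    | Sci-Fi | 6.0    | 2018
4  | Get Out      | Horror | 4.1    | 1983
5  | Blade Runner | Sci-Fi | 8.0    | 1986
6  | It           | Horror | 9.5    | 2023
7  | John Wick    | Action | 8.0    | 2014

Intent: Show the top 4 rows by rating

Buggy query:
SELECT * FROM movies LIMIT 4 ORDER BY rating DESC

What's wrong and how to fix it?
Bug: ORDER BY cannot follow LIMIT; LIMIT is the final clause

Fix: Sort with ORDER BY, then apply LIMIT

Corrected query:
SELECT * FROM movies ORDER BY rating DESC LIMIT 4

Result:
id | title        | genre  | rating | year
---+--------------+--------+--------+-----
6  | It           | Horror | 9.5    | 2023
5  | Blade Runner | Sci-Fi | 8      | 1986
7  | John Wick    | Action | 8      | 2014
1  | Alien        | Horror | 7.7    | 1988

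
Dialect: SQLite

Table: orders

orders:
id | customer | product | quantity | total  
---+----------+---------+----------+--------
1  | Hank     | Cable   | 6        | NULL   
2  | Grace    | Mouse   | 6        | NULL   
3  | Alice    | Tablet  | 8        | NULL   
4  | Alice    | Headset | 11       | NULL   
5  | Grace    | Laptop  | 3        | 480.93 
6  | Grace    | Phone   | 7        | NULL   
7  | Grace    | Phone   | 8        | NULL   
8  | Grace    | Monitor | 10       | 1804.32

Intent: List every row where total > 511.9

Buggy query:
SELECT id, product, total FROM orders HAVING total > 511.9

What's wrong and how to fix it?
Bug: This is a non-aggregate query (no GROUP BY, no aggregates), so in SQLite the HAVING clause is invalid here; a row-level condition belongs in WHERE

Fix: Replace HAVING with WHERE since the condition applies to individual rows

Corrected query:
SELECT id, product, total FROM orders WHERE total > 511.9

Result:
id | product | total  
---+---------+--------
8  | Monitor | 1804.32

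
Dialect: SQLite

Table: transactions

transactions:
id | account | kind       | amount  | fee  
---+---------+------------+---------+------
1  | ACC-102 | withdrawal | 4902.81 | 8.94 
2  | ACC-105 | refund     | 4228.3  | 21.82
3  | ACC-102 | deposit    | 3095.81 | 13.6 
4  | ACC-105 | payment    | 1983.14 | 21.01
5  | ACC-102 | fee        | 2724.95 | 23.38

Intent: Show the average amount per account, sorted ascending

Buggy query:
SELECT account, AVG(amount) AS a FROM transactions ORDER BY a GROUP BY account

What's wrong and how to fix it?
Bug: GROUP BY must precede ORDER BY

Fix: Reorder: SELECT … FROM … GROUP BY … ORDER BY …

Corrected query:
SELECT account, AVG(amount) AS a FROM transactions GROUP BY account ORDER BY a

Result:
account | a          
--------+------------
ACC-105 | 3105.72    
ACC-102 | 3574.523333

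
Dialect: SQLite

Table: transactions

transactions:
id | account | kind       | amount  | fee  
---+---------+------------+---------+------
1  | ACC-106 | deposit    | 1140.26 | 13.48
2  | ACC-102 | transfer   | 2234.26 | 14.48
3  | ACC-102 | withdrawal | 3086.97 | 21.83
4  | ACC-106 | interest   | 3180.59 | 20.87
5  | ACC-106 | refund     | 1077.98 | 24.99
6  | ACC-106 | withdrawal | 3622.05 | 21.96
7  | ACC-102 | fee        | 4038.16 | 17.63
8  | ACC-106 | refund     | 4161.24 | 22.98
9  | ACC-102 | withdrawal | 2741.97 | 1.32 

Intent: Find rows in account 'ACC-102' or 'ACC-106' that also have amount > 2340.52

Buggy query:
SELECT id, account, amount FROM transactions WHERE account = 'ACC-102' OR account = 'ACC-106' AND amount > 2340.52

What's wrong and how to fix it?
Bug: Without parentheses, AND is evaluated before OR, so the amount filter only applies to the 'ACC-106' branch

Fix: Add parentheses around the OR so the AND applies to both alternatives

Corrected query:
SELECT id, account, amount FROM transactions WHERE (account = 'ACC-102' OR account = 'ACC-106') AND amount > 2340.52

Result:
id | account | amount 
---+---------+--------
3  | ACC-102 | 3086.97
4  | ACC-106 | 3180.59
6  | ACC-106 | 3622.05
7  | ACC-102 | 4038.16
8  | ACC-106 | 4161.24
9  | ACC-102 | 2741.97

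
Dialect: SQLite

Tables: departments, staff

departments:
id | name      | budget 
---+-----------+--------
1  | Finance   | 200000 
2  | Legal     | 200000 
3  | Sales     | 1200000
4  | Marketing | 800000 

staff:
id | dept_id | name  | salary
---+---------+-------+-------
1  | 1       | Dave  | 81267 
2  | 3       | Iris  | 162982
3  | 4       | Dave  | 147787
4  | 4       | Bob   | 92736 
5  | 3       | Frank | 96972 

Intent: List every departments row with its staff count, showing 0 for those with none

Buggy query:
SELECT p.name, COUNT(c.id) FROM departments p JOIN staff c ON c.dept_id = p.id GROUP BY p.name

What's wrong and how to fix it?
Bug: INNER JOIN drops departments rows that have no matching staff rows

Fix: Switch to LEFT JOIN to retain unmatched parent rows

Corrected query:
SELECT p.name, COUNT(c.id) FROM departments p LEFT JOIN staff c ON c.dept_id = p.id GROUP BY p.name

Result:
name      | COUNT(c.id)
----------+------------
Finance   | 1          
Legal     | 0          
Marketing | 2          
Sales     | 2          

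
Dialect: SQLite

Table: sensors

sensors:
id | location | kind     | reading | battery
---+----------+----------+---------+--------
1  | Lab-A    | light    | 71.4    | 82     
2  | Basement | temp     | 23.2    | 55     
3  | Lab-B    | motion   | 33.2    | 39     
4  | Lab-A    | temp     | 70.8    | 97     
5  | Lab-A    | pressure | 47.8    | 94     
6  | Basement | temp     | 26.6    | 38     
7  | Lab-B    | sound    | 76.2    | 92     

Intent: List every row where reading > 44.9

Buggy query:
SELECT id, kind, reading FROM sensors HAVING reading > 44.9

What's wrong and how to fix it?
Bug: HAVING filters the output of aggregation, but this query has no GROUP BY and no aggregate functions, so SQLite rejects it (HAVING clause on a non-aggregate query); the condition here is per row

Fix: Replace HAVING with WHERE since the condition applies to individual rows

Corrected query:
SELECT id, kind, reading FROM sensors WHERE reading > 44.9

Result:
id | kind     | reading
---+----------+--------
1  | light    | 71.4   
4  | temp     | 70.8   
5  | pressure | 47.8   
7  | sound    | 76.2   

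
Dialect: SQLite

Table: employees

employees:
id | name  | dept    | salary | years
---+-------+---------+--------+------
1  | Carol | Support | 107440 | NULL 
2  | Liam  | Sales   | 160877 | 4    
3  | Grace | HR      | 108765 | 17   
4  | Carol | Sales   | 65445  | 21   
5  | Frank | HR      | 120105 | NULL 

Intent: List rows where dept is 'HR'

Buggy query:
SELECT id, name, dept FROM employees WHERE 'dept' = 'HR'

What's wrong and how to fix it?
Bug: Single quotes denote string literals in SQL; the column name is being compared as a constant string

Fix: Remove the quotes around the column name (or use double quotes for an identifier)

Corrected query:
SELECT id, name, dept FROM employees WHERE dept = 'HR'

Result:
id | name  | dept
---+-------+-----
3  | Grace | HR  
5  | Frank | HR  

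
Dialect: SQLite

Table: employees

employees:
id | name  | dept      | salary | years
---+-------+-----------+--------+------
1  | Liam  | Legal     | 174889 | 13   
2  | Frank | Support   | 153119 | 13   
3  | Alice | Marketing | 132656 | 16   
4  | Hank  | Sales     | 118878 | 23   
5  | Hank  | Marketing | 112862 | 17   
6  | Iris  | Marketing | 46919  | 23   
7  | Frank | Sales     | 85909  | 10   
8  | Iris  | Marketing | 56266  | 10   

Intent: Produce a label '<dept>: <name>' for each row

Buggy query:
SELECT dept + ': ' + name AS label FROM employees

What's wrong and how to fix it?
Bug: SQLite uses || for string concatenation; + coerces text to numbers (yielding 0)

Fix: Replace + with || to concatenate text

Corrected query:
SELECT dept || ': ' || name AS label FROM employees

Result:
label           
----------------
Legal: Liam     
Support: Frank  
Marketing: Alice
Sales: Hank     
Marketing: Hank 
Marketing: Iris 
Sales: Frank    
Marketing: Iris 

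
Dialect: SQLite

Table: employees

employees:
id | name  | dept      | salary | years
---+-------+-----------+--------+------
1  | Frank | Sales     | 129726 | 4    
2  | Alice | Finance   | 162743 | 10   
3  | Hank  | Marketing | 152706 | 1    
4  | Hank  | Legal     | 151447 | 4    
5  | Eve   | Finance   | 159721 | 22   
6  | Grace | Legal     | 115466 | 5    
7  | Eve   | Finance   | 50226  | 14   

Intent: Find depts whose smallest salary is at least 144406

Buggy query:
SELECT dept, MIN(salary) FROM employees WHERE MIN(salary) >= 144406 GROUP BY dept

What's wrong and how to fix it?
Bug: Aggregates like MIN are computed per group after WHERE runs

Fix: Replace WHERE with HAVING after the GROUP BY

Corrected query:
SELECT dept, MIN(salary) FROM employees GROUP BY dept HAVING MIN(salary) >= 144406

Result:
dept      | MIN(salary)
----------+------------
Marketing | 152706     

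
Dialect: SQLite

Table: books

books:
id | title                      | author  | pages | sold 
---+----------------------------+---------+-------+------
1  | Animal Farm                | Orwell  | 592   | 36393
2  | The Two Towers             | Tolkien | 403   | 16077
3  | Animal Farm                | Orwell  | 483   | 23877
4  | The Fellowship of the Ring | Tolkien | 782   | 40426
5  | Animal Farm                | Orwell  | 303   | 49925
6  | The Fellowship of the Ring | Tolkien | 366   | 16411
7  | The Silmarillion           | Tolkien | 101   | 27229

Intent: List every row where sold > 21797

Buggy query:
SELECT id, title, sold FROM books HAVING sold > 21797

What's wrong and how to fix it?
Bug: HAVING filters the output of aggregation, but this query has no GROUP BY and no aggregate functions, so SQLite rejects it (HAVING clause on a non-aggregate query); the condition here is per row

Fix: Use WHERE for row-level filtering

Corrected query:
SELECT id, title, sold FROM books WHERE sold > 21797

Result:
id | title                      | sold 
---+----------------------------+------
1  | Animal Farm                | 36393
3  | Animal Farm                | 23877
4  | The Fellowship of the Ring | 40426
5  | Animal Farm                | 49925
7  | The Silmarillion           | 27229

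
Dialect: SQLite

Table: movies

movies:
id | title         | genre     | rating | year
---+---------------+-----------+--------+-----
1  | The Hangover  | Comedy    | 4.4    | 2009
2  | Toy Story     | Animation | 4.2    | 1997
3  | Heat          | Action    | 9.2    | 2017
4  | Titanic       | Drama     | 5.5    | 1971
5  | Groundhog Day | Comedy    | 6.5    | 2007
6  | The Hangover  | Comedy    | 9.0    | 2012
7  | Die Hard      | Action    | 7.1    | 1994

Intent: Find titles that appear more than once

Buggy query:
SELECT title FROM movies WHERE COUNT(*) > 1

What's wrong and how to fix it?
Bug: COUNT(*) is an aggregate and cannot be used in WHERE

Fix: Group first, then use HAVING for the count condition

Corrected query:
SELECT title FROM movies GROUP BY title HAVING COUNT(*) > 1

Result:
title       
------------
The Hangover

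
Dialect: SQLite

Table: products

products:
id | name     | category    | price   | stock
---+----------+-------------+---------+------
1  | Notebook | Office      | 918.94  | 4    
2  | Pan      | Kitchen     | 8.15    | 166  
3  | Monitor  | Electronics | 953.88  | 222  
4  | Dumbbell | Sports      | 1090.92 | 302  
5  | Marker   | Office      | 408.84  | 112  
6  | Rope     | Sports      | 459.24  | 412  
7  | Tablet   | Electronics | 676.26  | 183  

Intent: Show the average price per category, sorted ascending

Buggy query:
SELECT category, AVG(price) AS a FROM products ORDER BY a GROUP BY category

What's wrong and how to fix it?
Bug: GROUP BY must precede ORDER BY

Fix: Reorder: SELECT … FROM … GROUP BY … ORDER BY …

Corrected query:
SELECT category, AVG(price) AS a FROM products GROUP BY category ORDER BY a

Result:
category    | a     
------------+-------
Kitchen     | 8.15  
Office      | 663.89
Sports      | 775.08
Electronics | 815.07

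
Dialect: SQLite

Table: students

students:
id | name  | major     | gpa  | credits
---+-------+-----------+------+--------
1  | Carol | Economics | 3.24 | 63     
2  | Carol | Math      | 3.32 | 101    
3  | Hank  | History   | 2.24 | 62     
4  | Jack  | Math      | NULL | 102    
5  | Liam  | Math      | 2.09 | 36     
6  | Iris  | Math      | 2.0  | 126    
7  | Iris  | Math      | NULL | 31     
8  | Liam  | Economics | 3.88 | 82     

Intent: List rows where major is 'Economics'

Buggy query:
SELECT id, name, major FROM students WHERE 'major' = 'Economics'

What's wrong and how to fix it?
Bug: Single quotes denote string literals in SQL; the column name is being compared as a constant string

Fix: Reference the column as major without single quotes

Corrected query:
SELECT id, name, major FROM students WHERE major = 'Economics'

Result:
id | name  | major    
---+-------+----------
1  | Carol | Economics
8  | Liam  | Economics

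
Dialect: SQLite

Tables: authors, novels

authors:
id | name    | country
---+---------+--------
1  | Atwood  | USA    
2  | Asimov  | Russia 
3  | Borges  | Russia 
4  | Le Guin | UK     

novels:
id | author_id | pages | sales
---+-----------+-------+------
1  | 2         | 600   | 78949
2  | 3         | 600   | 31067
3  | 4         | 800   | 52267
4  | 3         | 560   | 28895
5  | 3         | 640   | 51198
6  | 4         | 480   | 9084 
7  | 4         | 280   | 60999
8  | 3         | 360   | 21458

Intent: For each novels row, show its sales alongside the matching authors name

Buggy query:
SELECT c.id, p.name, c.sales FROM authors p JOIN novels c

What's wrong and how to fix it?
Bug: Missing join condition: each novels row is matched to all authors rows instead of just its own

Fix: Add ON c.author_id = p.id to the JOIN

Corrected query:
SELECT c.id, p.name, c.sales FROM authors p JOIN novels c ON c.author_id = p.id

Result:
id | name    | sales
---+---------+------
1  | Asimov  | 78949
2  | Borges  | 31067
3  | Le Guin | 52267
4  | Borges  | 28895
5  | Borges  | 51198
6  | Le Guin | 9084 
7  | Le Guin | 60999
8  | Borges  | 21458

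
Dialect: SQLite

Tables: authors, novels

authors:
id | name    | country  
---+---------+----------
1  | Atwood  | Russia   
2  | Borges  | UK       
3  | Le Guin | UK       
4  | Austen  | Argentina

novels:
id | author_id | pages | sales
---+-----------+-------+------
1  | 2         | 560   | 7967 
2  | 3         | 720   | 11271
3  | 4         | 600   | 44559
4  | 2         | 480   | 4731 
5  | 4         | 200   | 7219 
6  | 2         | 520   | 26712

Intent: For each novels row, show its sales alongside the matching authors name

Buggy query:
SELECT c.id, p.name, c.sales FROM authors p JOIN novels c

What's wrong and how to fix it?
Bug: Missing join condition: each novels row is matched to all authors rows instead of just its own

Fix: Add ON c.author_id = p.id to the JOIN

Corrected query:
SELECT c.id, p.name, c.sales FROM authors p JOIN novels c ON c.author_id = p.id

Result:
id | name    | sales
---+---------+------
1  | Borges  | 7967 
2  | Le Guin | 11271
3  | Austen  | 44559
4  | Borges  | 4731 
5  | Austen  | 7219 
6  | Borges  | 26712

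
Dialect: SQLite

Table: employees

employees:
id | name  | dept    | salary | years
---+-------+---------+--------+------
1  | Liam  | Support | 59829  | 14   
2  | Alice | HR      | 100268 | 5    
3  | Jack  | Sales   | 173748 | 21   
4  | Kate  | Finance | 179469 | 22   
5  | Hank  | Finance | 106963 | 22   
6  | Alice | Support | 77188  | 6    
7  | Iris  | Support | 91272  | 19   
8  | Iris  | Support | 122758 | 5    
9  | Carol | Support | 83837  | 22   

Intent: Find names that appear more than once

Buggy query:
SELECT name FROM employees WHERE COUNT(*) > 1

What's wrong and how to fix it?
Bug: COUNT(*) is an aggregate and cannot be used in WHERE

Fix: Group first, then use HAVING for the count condition

Corrected query:
SELECT name FROM employees GROUP BY name HAVING COUNT(*) > 1

Result:
name 
-----
Alice
Iris 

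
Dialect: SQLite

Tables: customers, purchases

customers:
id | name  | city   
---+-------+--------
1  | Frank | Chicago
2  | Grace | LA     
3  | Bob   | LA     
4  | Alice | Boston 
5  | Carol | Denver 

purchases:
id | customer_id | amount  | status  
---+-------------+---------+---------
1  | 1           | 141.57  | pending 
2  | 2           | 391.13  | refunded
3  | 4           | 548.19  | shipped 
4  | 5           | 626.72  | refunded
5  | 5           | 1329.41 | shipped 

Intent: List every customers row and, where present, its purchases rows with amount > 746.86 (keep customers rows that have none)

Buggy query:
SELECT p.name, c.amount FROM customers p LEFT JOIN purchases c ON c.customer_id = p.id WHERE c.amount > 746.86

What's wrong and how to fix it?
Bug: Filtering c.amount in WHERE discards the NULL rows produced by LEFT JOIN, turning it into an inner join

Fix: Put 'c.amount > 746.86' in the JOIN's ON clause instead of WHERE

Corrected query:
SELECT p.name, c.amount FROM customers p LEFT JOIN purchases c ON c.customer_id = p.id AND c.amount > 746.86

Result:
name  | amount 
------+--------
Frank | NULL   
Grace | NULL   
Bob   | NULL   
Alice | NULL   
Carol | 1329.41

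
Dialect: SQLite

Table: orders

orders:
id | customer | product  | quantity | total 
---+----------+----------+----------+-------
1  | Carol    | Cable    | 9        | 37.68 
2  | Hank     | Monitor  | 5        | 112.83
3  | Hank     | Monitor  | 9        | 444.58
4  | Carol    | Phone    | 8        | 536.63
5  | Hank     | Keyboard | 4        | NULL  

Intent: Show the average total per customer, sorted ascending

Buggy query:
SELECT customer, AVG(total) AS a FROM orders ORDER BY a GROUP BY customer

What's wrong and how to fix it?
Bug: GROUP BY must precede ORDER BY

Fix: Reorder: SELECT … FROM … GROUP BY … ORDER BY …

Corrected query:
SELECT customer, AVG(total) AS a FROM orders GROUP BY customer ORDER BY a

Result:
customer | a      
---------+--------
Hank     | 278.705
Carol    | 287.155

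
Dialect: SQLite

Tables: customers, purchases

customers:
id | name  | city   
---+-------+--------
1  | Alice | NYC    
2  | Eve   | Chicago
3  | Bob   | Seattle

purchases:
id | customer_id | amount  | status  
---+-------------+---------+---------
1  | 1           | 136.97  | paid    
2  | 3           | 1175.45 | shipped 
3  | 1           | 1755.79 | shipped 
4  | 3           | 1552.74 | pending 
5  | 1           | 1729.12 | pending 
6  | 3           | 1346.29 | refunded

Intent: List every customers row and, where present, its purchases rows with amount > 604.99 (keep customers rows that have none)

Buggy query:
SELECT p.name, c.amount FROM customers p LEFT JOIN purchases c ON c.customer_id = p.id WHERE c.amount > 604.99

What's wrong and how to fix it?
Bug: Filtering c.amount in WHERE discards the NULL rows produced by LEFT JOIN, turning it into an inner join

Fix: Move the right-table condition into the ON clause so unmatched parents are kept

Corrected query:
SELECT p.name, c.amount FROM customers p LEFT JOIN purchases c ON c.customer_id = p.id AND c.amount > 604.99

Result:
name  | amount 
------+--------
Alice | 1729.12
Alice | 1755.79
Eve   | NULL   
Bob   | 1175.45
Bob   | 1346.29
Bob   | 1552.74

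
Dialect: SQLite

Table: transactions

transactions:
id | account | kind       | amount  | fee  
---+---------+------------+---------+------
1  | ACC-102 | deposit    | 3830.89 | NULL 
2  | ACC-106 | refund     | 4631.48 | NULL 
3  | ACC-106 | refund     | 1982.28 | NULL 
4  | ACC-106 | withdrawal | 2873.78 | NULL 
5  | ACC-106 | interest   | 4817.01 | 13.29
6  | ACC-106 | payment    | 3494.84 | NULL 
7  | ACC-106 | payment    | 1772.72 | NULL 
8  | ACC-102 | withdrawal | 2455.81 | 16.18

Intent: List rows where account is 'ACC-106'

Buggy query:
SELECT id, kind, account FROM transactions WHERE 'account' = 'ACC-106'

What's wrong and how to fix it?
Bug: Single quotes denote string literals in SQL; the column name is being compared as a constant string

Fix: Remove the quotes around the column name (or use double quotes for an identifier)

Corrected query:
SELECT id, kind, account FROM transactions WHERE account = 'ACC-106'

Result:
id | kind       | account
---+------------+--------
2  | refund     | ACC-106
3  | refund     | ACC-106
4  | withdrawal | ACC-106
5  | interest   | ACC-106
6  | payment    | ACC-106
7  | payment    | ACC-106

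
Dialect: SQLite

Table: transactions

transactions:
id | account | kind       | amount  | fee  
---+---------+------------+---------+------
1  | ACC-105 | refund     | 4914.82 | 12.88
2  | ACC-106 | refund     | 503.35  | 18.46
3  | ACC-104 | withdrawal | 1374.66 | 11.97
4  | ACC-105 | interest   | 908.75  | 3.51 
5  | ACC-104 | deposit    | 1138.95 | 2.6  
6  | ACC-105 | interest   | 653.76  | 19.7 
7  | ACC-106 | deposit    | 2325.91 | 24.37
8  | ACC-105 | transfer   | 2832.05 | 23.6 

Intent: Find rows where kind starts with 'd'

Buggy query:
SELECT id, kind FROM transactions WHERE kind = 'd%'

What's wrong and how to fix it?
Bug: '=' compares the literal string including the % character; pattern matching needs LIKE

Fix: Use LIKE for wildcard pattern matching

Corrected query:
SELECT id, kind FROM transactions WHERE kind LIKE 'd%'

Result:
id | kind   
---+--------
5  | deposit
7  | deposit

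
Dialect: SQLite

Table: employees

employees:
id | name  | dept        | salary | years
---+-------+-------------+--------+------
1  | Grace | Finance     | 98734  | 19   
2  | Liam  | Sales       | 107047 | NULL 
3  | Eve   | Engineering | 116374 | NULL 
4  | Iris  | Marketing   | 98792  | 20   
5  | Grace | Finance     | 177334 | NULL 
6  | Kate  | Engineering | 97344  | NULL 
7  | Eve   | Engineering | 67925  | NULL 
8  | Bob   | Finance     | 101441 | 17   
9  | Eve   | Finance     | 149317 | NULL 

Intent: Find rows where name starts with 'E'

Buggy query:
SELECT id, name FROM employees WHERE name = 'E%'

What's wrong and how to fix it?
Bug: Wildcards only work with LIKE; '=' treats '%' as a literal character

Fix: Use LIKE for wildcard pattern matching

Corrected query:
SELECT id, name FROM employees WHERE name LIKE 'E%'

Result:
id | name
---+-----
3  | Eve 
7  | Eve 
9  | Eve 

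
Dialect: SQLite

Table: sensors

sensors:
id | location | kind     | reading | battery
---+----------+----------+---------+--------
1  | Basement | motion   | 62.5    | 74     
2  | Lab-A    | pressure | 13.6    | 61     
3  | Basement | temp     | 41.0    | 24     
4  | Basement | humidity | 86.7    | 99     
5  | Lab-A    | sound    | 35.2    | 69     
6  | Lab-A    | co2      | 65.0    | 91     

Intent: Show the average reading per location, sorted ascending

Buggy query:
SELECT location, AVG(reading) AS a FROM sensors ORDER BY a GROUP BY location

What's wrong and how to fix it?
Bug: GROUP BY must precede ORDER BY

Fix: Move ORDER BY to the end, after GROUP BY

Corrected query:
SELECT location, AVG(reading) AS a FROM sensors GROUP BY location ORDER BY a

Result:
location | a        
---------+----------
Lab-A    | 37.933333
Basement | 63.4     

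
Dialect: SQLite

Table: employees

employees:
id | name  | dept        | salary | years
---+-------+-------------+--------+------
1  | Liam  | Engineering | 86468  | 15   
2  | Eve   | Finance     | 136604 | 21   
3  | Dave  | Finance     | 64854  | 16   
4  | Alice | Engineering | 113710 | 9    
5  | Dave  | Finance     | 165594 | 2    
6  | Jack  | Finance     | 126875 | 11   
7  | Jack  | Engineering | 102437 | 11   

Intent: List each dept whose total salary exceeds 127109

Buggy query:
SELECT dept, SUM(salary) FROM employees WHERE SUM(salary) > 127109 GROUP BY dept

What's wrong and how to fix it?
Bug: WHERE runs before GROUP BY, so aggregates aren't available there

Fix: Use HAVING (which filters groups after aggregation) instead of WHERE

Corrected query:
SELECT dept, SUM(salary) FROM employees GROUP BY dept HAVING SUM(salary) > 127109

Result:
dept        | SUM(salary)
------------+------------
Engineering | 302615     
Finance     | 493927     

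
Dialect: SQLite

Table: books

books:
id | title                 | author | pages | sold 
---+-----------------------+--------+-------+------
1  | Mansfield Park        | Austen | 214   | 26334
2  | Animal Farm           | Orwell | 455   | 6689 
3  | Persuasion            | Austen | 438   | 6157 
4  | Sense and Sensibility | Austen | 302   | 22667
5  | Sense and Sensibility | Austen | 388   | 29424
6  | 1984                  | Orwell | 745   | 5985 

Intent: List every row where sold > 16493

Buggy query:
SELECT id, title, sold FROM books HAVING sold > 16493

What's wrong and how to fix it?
Bug: HAVING filters the output of aggregation, but this query has no GROUP BY and no aggregate functions, so SQLite rejects it (HAVING clause on a non-aggregate query); the condition here is per row

Fix: Use WHERE for row-level filtering

Corrected query:
SELECT id, title, sold FROM books WHERE sold > 16493

Result:
id | title                 | sold 
---+-----------------------+------
1  | Mansfield Park        | 26334
4  | Sense and Sensibility | 22667
5  | Sense and Sensibility | 29424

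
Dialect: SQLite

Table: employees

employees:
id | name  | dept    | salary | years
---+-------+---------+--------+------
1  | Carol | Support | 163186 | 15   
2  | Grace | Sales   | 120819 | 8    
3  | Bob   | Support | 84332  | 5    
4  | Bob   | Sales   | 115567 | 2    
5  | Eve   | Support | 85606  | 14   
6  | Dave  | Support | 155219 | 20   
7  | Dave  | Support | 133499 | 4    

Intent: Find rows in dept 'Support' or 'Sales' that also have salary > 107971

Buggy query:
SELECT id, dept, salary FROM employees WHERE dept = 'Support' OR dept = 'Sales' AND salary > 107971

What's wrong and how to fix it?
Bug: AND binds tighter than OR, so this parses as dept = 'Support' OR (dept = 'Sales' AND salary > 107971)

Fix: Group the OR with parentheses (or use IN), then AND the threshold

Corrected query:
SELECT id, dept, salary FROM employees WHERE (dept = 'Support' OR dept = 'Sales') AND salary > 107971

Result:
id | dept    | salary
---+---------+-------
1  | Support | 163186
2  | Sales   | 120819
4  | Sales   | 115567
6  | Support | 155219
7  | Support | 133499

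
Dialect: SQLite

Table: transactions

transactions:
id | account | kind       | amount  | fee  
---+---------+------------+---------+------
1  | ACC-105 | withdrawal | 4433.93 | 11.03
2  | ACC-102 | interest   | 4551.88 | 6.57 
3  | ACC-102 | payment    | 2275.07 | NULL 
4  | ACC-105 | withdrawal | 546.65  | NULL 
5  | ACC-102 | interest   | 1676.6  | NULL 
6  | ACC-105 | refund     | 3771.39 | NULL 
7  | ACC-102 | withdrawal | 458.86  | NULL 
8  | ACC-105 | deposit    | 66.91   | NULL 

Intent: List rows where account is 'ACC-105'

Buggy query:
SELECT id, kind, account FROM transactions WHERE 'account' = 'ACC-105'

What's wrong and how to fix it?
Bug: 'account' in single quotes is a string literal, not the column; the comparison is literal-vs-literal and never true

Fix: Remove the quotes around the column name (or use double quotes for an identifier)

Corrected query:
SELECT id, kind, account FROM transactions WHERE account = 'ACC-105'

Result:
id | kind       | account
---+------------+--------
1  | withdrawal | ACC-105
4  | withdrawal | ACC-105
6  | refund     | ACC-105
8  | deposit    | ACC-105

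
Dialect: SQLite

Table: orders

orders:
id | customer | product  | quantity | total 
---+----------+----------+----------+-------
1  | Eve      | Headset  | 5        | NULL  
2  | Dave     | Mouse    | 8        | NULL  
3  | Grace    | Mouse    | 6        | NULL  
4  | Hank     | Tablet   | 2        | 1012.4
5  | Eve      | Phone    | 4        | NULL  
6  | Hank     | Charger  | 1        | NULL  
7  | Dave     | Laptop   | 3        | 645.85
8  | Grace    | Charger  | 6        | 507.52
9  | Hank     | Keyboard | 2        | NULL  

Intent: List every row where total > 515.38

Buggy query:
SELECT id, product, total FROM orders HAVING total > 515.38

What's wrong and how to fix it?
Bug: HAVING filters the output of aggregation, but this query has no GROUP BY and no aggregate functions, so SQLite rejects it (HAVING clause on a non-aggregate query); the condition here is per row

Fix: Replace HAVING with WHERE since the condition applies to individual rows

Corrected query:
SELECT id, product, total FROM orders WHERE total > 515.38

Result:
id | product | total 
---+---------+-------
4  | Tablet  | 1012.4
7  | Laptop  | 645.85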